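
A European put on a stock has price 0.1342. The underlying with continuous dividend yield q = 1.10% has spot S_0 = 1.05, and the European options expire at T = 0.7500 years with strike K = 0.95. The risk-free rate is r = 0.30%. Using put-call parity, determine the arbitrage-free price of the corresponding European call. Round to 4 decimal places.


Answer: Call price = 0.2277

Derivation:
Put-call parity: C - P = S_0 * exp(-qT) - K * exp(-rT).
S_0 * exp(-qT) = 1.0500 * 0.99178394 = 1.04137313
K * exp(-rT) = 0.9500 * 0.99775253 = 0.94786490
C = P + S*exp(-qT) - K*exp(-rT)
C = 0.1342 + 1.04137313 - 0.94786490 = 0.2277


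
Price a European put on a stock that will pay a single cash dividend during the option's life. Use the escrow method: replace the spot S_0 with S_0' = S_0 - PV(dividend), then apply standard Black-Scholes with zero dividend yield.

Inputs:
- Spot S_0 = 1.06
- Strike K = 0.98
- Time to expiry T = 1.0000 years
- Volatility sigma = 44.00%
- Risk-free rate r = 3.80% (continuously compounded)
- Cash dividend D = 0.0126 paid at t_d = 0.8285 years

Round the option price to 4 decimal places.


Answer: Price = 0.1260

Derivation:
PV(D) = D * exp(-r * t_d) = 0.0126 * 0.96900743 = 0.01220949
S_0' = S_0 - PV(D) = 1.0600 - 0.01220949 = 1.04779051
d1 = (ln(S_0'/K) + (r + sigma^2/2)*T) / (sigma*sqrt(T)) = 0.45837812
d2 = d1 - sigma*sqrt(T) = 0.01837812
exp(-rT) = 0.96271294
N(-d1) = 0.32334040; N(-d2) = 0.49266860
P = K * exp(-rT) * N(-d2) - S_0' * N(-d1) = 0.9800 * 0.96271294 * 0.49266860 - 1.04779051 * 0.32334040 = 0.1260


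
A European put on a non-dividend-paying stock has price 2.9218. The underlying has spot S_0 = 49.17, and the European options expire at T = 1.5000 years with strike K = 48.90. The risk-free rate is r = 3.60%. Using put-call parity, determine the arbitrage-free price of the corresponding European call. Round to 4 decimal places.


Answer: Call price = 5.7624

Derivation:
Put-call parity: C - P = S_0 * exp(-qT) - K * exp(-rT).
S_0 * exp(-qT) = 49.1700 * 1.00000000 = 49.17000000
K * exp(-rT) = 48.9000 * 0.94743211 = 46.32943001
C = P + S*exp(-qT) - K*exp(-rT)
C = 2.9218 + 49.17000000 - 46.32943001 = 5.7624


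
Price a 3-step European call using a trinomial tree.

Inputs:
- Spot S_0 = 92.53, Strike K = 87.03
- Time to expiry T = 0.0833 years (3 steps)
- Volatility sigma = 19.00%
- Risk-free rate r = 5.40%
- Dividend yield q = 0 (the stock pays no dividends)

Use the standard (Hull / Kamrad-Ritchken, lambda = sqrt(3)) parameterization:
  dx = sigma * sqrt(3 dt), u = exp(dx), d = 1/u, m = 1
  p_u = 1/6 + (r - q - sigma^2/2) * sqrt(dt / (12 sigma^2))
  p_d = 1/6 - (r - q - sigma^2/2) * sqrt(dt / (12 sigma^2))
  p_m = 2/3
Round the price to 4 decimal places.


Answer: Price = V(0,0) = 6.1269

Derivation:
dt = T/N = 0.027767; dx = sigma*sqrt(3*dt) = 0.054837
u = exp(dx) = 1.056369; d = 1/u = 0.946639
p_u = 0.175768, p_m = 0.666667, p_d = 0.157565
Discount per step: exp(-r*dt) = 0.998502
Stock lattice S(k, j) with j the centered position index:
  k=0: S(0,+0) = 92.5300
  k=1: S(1,-1) = 87.5925; S(1,+0) = 92.5300; S(1,+1) = 97.7458
  k=2: S(2,-2) = 82.9185; S(2,-1) = 87.5925; S(2,+0) = 92.5300; S(2,+1) = 97.7458; S(2,+2) = 103.2556
  k=3: S(3,-3) = 78.4939; S(3,-2) = 82.9185; S(3,-1) = 87.5925; S(3,+0) = 92.5300; S(3,+1) = 97.7458; S(3,+2) = 103.2556; S(3,+3) = 109.0760
Terminal payoffs V(N, j) = max(S_T - K, 0):
  V(3,-3) = 0.000000; V(3,-2) = 0.000000; V(3,-1) = 0.562520; V(3,+0) = 5.500000; V(3,+1) = 10.715799; V(3,+2) = 16.225606; V(3,+3) = 22.045994
Backward induction: V(k, j) = exp(-r*dt) * [p_u * V(k+1, j+1) + p_m * V(k+1, j) + p_d * V(k+1, j-1)]
  V(2,-2) = exp(-r*dt) * [p_u*0.562520 + p_m*0.000000 + p_d*0.000000] = 0.098725
  V(2,-1) = exp(-r*dt) * [p_u*5.500000 + p_m*0.562520 + p_d*0.000000] = 1.339729
  V(2,+0) = exp(-r*dt) * [p_u*10.715799 + p_m*5.500000 + p_d*0.562520] = 5.630349
  V(2,+1) = exp(-r*dt) * [p_u*16.225606 + p_m*10.715799 + p_d*5.500000] = 10.846145
  V(2,+2) = exp(-r*dt) * [p_u*22.045994 + p_m*16.225606 + p_d*10.715799] = 16.355950
  V(1,-1) = exp(-r*dt) * [p_u*5.630349 + p_m*1.339729 + p_d*0.098725] = 1.895500
  V(1,+0) = exp(-r*dt) * [p_u*10.846145 + p_m*5.630349 + p_d*1.339729] = 5.862272
  V(1,+1) = exp(-r*dt) * [p_u*16.355950 + p_m*10.846145 + p_d*5.630349] = 10.976296
  V(0,+0) = exp(-r*dt) * [p_u*10.976296 + p_m*5.862272 + p_d*1.895500] = 6.126937


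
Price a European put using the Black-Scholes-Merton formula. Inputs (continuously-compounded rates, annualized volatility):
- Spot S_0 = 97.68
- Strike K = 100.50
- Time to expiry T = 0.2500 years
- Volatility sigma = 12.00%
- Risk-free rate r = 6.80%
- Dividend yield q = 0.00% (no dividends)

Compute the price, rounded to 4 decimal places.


Answer: Price = 2.9570

Derivation:
d1 = (ln(S/K) + (r - q + 0.5*sigma^2) * T) / (sigma * sqrt(T)) = -0.16101496
d2 = d1 - sigma * sqrt(T) = -0.22101496
exp(-rT) = 0.98314368; exp(-qT) = 1.00000000
P = K * exp(-rT) * N(-d2) - S_0 * exp(-qT) * N(-d1)
N(-d1) = 0.56395919; N(-d2) = 0.58745961
P = 100.5000 * 0.98314368 * 0.58745961 - 97.6800 * 1.00000000 * 0.56395919 = 2.9570


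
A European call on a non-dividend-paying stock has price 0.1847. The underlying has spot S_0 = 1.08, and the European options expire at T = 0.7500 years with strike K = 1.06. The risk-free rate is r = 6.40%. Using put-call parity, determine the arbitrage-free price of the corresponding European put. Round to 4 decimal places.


Put-call parity: C - P = S_0 * exp(-qT) - K * exp(-rT).
S_0 * exp(-qT) = 1.0800 * 1.00000000 = 1.08000000
K * exp(-rT) = 1.0600 * 0.95313379 = 1.01032181
P = C - S*exp(-qT) + K*exp(-rT)
P = 0.1847 - 1.08000000 + 1.01032181 = 0.1150

Answer: Put price = 0.1150


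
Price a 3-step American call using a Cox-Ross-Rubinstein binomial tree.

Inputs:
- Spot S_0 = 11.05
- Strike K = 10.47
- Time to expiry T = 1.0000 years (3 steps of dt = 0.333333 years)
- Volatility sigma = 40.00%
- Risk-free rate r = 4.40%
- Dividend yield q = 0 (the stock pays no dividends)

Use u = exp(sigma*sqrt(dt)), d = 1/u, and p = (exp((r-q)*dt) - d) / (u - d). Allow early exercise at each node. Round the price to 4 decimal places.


dt = T/N = 0.333333
u = exp(sigma*sqrt(dt)) = 1.259784; d = 1/u = 0.793787
p = (exp((r-q)*dt) - d) / (u - d) = 0.474226
Discount per step: exp(-r*dt) = 0.985440
Stock lattice S(k, i) with i counting down-moves:
  k=0: S(0,0) = 11.0500
  k=1: S(1,0) = 13.9206; S(1,1) = 8.7713
  k=2: S(2,0) = 17.5370; S(2,1) = 11.0500; S(2,2) = 6.9626
  k=3: S(3,0) = 22.0928; S(3,1) = 13.9206; S(3,2) = 8.7713; S(3,3) = 5.5268
Terminal payoffs V(N, i) = max(S_T - K, 0):
  V(3,0) = 11.622778; V(3,1) = 3.450611; V(3,2) = 0.000000; V(3,3) = 0.000000
Backward induction: V(k, i) = exp(-r*dt) * [p * V(k+1, i) + (1-p) * V(k+1, i+1)]; then take max(V_cont, immediate exercise) for American.
  V(2,0) = exp(-r*dt) * [p*11.622778 + (1-p)*3.450611] = 7.219399; exercise = 7.066960; V(2,0) = max -> 7.219399
  V(2,1) = exp(-r*dt) * [p*3.450611 + (1-p)*0.000000] = 1.612544; exercise = 0.580000; V(2,1) = max -> 1.612544
  V(2,2) = exp(-r*dt) * [p*0.000000 + (1-p)*0.000000] = 0.000000; exercise = 0.000000; V(2,2) = max -> 0.000000
  V(1,0) = exp(-r*dt) * [p*7.219399 + (1-p)*1.612544] = 4.209269; exercise = 3.450611; V(1,0) = max -> 4.209269
  V(1,1) = exp(-r*dt) * [p*1.612544 + (1-p)*0.000000] = 0.753576; exercise = 0.000000; V(1,1) = max -> 0.753576
  V(0,0) = exp(-r*dt) * [p*4.209269 + (1-p)*0.753576] = 2.357524; exercise = 0.580000; V(0,0) = max -> 2.357524

Answer: Price = V(0,0) = 2.3575


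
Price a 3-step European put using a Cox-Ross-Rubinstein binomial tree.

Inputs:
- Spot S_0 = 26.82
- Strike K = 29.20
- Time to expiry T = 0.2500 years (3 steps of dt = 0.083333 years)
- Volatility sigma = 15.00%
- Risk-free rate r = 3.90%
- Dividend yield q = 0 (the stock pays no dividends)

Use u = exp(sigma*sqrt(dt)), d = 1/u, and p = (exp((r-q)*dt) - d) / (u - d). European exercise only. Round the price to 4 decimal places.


Answer: Price = V(0,0) = 2.2907

Derivation:
dt = T/N = 0.083333
u = exp(sigma*sqrt(dt)) = 1.044252; d = 1/u = 0.957623
p = (exp((r-q)*dt) - d) / (u - d) = 0.526753
Discount per step: exp(-r*dt) = 0.996755
Stock lattice S(k, i) with i counting down-moves:
  k=0: S(0,0) = 26.8200
  k=1: S(1,0) = 28.0069; S(1,1) = 25.6834
  k=2: S(2,0) = 29.2462; S(2,1) = 26.8200; S(2,2) = 24.5951
  k=3: S(3,0) = 30.5404; S(3,1) = 28.0069; S(3,2) = 25.6834; S(3,3) = 23.5528
Terminal payoffs V(N, i) = max(K - S_T, 0):
  V(3,0) = 0.000000; V(3,1) = 1.193149; V(3,2) = 3.516555; V(3,3) = 5.647215
Backward induction: V(k, i) = exp(-r*dt) * [p * V(k+1, i) + (1-p) * V(k+1, i+1)].
  V(2,0) = exp(-r*dt) * [p*0.000000 + (1-p)*1.193149] = 0.562822
  V(2,1) = exp(-r*dt) * [p*1.193149 + (1-p)*3.516555] = 2.285254
  V(2,2) = exp(-r*dt) * [p*3.516555 + (1-p)*5.647215] = 4.510201
  V(1,0) = exp(-r*dt) * [p*0.562822 + (1-p)*2.285254] = 1.373486
  V(1,1) = exp(-r*dt) * [p*2.285254 + (1-p)*4.510201] = 3.327371
  V(0,0) = exp(-r*dt) * [p*1.373486 + (1-p)*3.327371] = 2.290698


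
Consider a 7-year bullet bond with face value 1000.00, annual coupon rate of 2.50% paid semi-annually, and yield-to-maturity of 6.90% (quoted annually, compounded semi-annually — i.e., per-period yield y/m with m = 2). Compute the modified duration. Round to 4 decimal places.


Answer: Modified duration = 6.1517

Derivation:
Coupon per period c = face * coupon_rate / m = 12.500000
Periods per year m = 2; per-period yield y/m = 0.034500
Number of cashflows N = 14
Cashflows (t years, CF_t, discount factor 1/(1+y/m)^(m*t), PV):
  t = 0.5000: CF_t = 12.500000, DF = 0.966651, PV = 12.083132
  t = 1.0000: CF_t = 12.500000, DF = 0.934413, PV = 11.680166
  t = 1.5000: CF_t = 12.500000, DF = 0.903251, PV = 11.290639
  t = 2.0000: CF_t = 12.500000, DF = 0.873128, PV = 10.914103
  t = 2.5000: CF_t = 12.500000, DF = 0.844010, PV = 10.550123
  t = 3.0000: CF_t = 12.500000, DF = 0.815863, PV = 10.198283
  t = 3.5000: CF_t = 12.500000, DF = 0.788654, PV = 9.858176
  t = 4.0000: CF_t = 12.500000, DF = 0.762353, PV = 9.529411
  t = 4.5000: CF_t = 12.500000, DF = 0.736929, PV = 9.211610
  t = 5.0000: CF_t = 12.500000, DF = 0.712353, PV = 8.904408
  t = 5.5000: CF_t = 12.500000, DF = 0.688596, PV = 8.607451
  t = 6.0000: CF_t = 12.500000, DF = 0.665632, PV = 8.320397
  t = 6.5000: CF_t = 12.500000, DF = 0.643433, PV = 8.042917
  t = 7.0000: CF_t = 1012.500000, DF = 0.621975, PV = 629.749892
Price P = sum_t PV_t = 758.940709
First compute Macaulay numerator sum_t t * PV_t:
  t * PV_t at t = 0.5000: 6.041566
  t * PV_t at t = 1.0000: 11.680166
  t * PV_t at t = 1.5000: 16.935959
  t * PV_t at t = 2.0000: 21.828205
  t * PV_t at t = 2.5000: 26.375308
  t * PV_t at t = 3.0000: 30.594848
  t * PV_t at t = 3.5000: 34.503614
  t * PV_t at t = 4.0000: 38.117644
  t * PV_t at t = 4.5000: 41.452246
  t * PV_t at t = 5.0000: 44.522041
  t * PV_t at t = 5.5000: 47.340981
  t * PV_t at t = 6.0000: 49.922385
  t * PV_t at t = 6.5000: 52.278959
  t * PV_t at t = 7.0000: 4408.249246
Macaulay duration D = 4829.843170 / 758.940709 = 6.363927
Modified duration = D / (1 + y/m) = 6.363927 / (1 + 0.034500) = 6.151693


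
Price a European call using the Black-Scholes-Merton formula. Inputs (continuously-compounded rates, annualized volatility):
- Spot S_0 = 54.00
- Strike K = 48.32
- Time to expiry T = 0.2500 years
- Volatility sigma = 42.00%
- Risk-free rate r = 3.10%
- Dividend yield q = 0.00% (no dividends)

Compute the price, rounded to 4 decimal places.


Answer: Price = 7.9511

Derivation:
d1 = (ln(S/K) + (r - q + 0.5*sigma^2) * T) / (sigma * sqrt(T)) = 0.67113568
d2 = d1 - sigma * sqrt(T) = 0.46113568
exp(-rT) = 0.99227995; exp(-qT) = 1.00000000
C = S_0 * exp(-qT) * N(d1) - K * exp(-rT) * N(d2)
N(d1) = 0.74893295; N(d2) = 0.67764937
C = 54.0000 * 1.00000000 * 0.74893295 - 48.3200 * 0.99227995 * 0.67764937 = 7.9511


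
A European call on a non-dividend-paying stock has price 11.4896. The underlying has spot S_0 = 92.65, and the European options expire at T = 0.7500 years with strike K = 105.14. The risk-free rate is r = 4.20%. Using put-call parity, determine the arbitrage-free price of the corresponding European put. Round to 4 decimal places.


Answer: Put price = 20.7193

Derivation:
Put-call parity: C - P = S_0 * exp(-qT) - K * exp(-rT).
S_0 * exp(-qT) = 92.6500 * 1.00000000 = 92.65000000
K * exp(-rT) = 105.1400 * 0.96899096 = 101.87970916
P = C - S*exp(-qT) + K*exp(-rT)
P = 11.4896 - 92.65000000 + 101.87970916 = 20.7193


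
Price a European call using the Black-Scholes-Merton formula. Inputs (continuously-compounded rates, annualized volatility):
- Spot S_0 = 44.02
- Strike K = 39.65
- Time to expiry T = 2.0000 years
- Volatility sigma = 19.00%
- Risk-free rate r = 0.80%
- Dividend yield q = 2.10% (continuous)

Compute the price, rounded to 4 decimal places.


Answer: Price = 6.1181

Derivation:
d1 = (ln(S/K) + (r - q + 0.5*sigma^2) * T) / (sigma * sqrt(T)) = 0.42669476
d2 = d1 - sigma * sqrt(T) = 0.15799418
exp(-rT) = 0.98412732; exp(-qT) = 0.95886978
C = S_0 * exp(-qT) * N(d1) - K * exp(-rT) * N(d2)
N(d1) = 0.66519917; N(d2) = 0.56276931
C = 44.0200 * 0.95886978 * 0.66519917 - 39.6500 * 0.98412732 * 0.56276931 = 6.1181


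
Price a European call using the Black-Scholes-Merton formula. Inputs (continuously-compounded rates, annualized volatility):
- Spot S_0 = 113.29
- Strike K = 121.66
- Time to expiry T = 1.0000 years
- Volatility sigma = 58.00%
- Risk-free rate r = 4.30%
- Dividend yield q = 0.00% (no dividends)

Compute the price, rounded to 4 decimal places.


d1 = (ln(S/K) + (r - q + 0.5*sigma^2) * T) / (sigma * sqrt(T)) = 0.24124247
d2 = d1 - sigma * sqrt(T) = -0.33875753
exp(-rT) = 0.95791139; exp(-qT) = 1.00000000
C = S_0 * exp(-qT) * N(d1) - K * exp(-rT) * N(d2)
N(d1) = 0.59531640; N(d2) = 0.36739620
C = 113.2900 * 1.00000000 * 0.59531640 - 121.6600 * 0.95791139 * 0.36739620 = 24.6272

Answer: Price = 24.6272


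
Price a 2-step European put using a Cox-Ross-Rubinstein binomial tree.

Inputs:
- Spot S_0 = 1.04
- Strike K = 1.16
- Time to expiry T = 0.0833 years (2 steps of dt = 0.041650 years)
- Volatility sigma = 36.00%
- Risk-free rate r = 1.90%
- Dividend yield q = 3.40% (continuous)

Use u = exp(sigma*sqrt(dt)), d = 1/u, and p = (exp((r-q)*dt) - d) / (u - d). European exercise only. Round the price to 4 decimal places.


Answer: Price = V(0,0) = 0.1313

Derivation:
dt = T/N = 0.041650
u = exp(sigma*sqrt(dt)) = 1.076236; d = 1/u = 0.929164
p = (exp((r-q)*dt) - d) / (u - d) = 0.477394
Discount per step: exp(-r*dt) = 0.999209
Stock lattice S(k, i) with i counting down-moves:
  k=0: S(0,0) = 1.0400
  k=1: S(1,0) = 1.1193; S(1,1) = 0.9663
  k=2: S(2,0) = 1.2046; S(2,1) = 1.0400; S(2,2) = 0.8979
Terminal payoffs V(N, i) = max(K - S_T, 0):
  V(2,0) = 0.000000; V(2,1) = 0.120000; V(2,2) = 0.262120
Backward induction: V(k, i) = exp(-r*dt) * [p * V(k+1, i) + (1-p) * V(k+1, i+1)].
  V(1,0) = exp(-r*dt) * [p*0.000000 + (1-p)*0.120000] = 0.062663
  V(1,1) = exp(-r*dt) * [p*0.120000 + (1-p)*0.262120] = 0.194119
  V(0,0) = exp(-r*dt) * [p*0.062663 + (1-p)*0.194119] = 0.131259


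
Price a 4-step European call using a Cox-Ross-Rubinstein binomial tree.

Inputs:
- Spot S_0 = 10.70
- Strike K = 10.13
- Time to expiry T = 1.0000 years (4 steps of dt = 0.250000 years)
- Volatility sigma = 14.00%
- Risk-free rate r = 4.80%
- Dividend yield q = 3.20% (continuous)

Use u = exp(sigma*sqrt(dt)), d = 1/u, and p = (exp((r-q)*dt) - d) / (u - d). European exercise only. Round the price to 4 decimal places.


dt = T/N = 0.250000
u = exp(sigma*sqrt(dt)) = 1.072508; d = 1/u = 0.932394
p = (exp((r-q)*dt) - d) / (u - d) = 0.511112
Discount per step: exp(-r*dt) = 0.988072
Stock lattice S(k, i) with i counting down-moves:
  k=0: S(0,0) = 10.7000
  k=1: S(1,0) = 11.4758; S(1,1) = 9.9766
  k=2: S(2,0) = 12.3079; S(2,1) = 10.7000; S(2,2) = 9.3021
  k=3: S(3,0) = 13.2004; S(3,1) = 11.4758; S(3,2) = 9.9766; S(3,3) = 8.6733
  k=4: S(4,0) = 14.1575; S(4,1) = 12.3079; S(4,2) = 10.7000; S(4,3) = 9.3021; S(4,4) = 8.0869
Terminal payoffs V(N, i) = max(S_T - K, 0):
  V(4,0) = 4.027489; V(4,1) = 2.177930; V(4,2) = 0.570000; V(4,3) = 0.000000; V(4,4) = 0.000000
Backward induction: V(k, i) = exp(-r*dt) * [p * V(k+1, i) + (1-p) * V(k+1, i+1)].
  V(3,0) = exp(-r*dt) * [p*4.027489 + (1-p)*2.177930] = 3.086007
  V(3,1) = exp(-r*dt) * [p*2.177930 + (1-p)*0.570000] = 1.375231
  V(3,2) = exp(-r*dt) * [p*0.570000 + (1-p)*0.000000] = 0.287859
  V(3,3) = exp(-r*dt) * [p*0.000000 + (1-p)*0.000000] = 0.000000
  V(2,0) = exp(-r*dt) * [p*3.086007 + (1-p)*1.375231] = 2.222796
  V(2,1) = exp(-r*dt) * [p*1.375231 + (1-p)*0.287859] = 0.833565
  V(2,2) = exp(-r*dt) * [p*0.287859 + (1-p)*0.000000] = 0.145373
  V(1,0) = exp(-r*dt) * [p*2.222796 + (1-p)*0.833565] = 1.525205
  V(1,1) = exp(-r*dt) * [p*0.833565 + (1-p)*0.145373] = 0.491187
  V(0,0) = exp(-r*dt) * [p*1.525205 + (1-p)*0.491187] = 1.007523

Answer: Price = V(0,0) = 1.0075


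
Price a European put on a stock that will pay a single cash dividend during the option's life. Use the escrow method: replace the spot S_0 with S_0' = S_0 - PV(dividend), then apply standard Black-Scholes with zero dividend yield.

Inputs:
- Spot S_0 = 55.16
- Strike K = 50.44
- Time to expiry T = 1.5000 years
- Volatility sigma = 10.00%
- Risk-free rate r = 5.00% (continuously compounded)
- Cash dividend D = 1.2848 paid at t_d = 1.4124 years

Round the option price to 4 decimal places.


PV(D) = D * exp(-r * t_d) = 1.2848 * 0.93181591 = 1.19719709
S_0' = S_0 - PV(D) = 55.1600 - 1.19719709 = 53.96280291
d1 = (ln(S_0'/K) + (r + sigma^2/2)*T) / (sigma*sqrt(T)) = 1.22483030
d2 = d1 - sigma*sqrt(T) = 1.10235582
exp(-rT) = 0.92774349
N(-d1) = 0.11031958; N(-d2) = 0.13515351
P = K * exp(-rT) * N(-d2) - S_0' * N(-d1) = 50.4400 * 0.92774349 * 0.13515351 - 53.96280291 * 0.11031958 = 0.3714

Answer: Price = 0.3714


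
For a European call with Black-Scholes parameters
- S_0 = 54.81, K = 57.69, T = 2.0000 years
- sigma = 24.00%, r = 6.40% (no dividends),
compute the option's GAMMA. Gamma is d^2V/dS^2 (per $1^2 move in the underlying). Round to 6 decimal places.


Answer: Gamma = 0.019828

Derivation:
d1 = 0.3959468309; d2 = 0.0565355760
phi(d1) = 0.3688646591; exp(-qT) = 1.0000000000; exp(-rT) = 0.8798533791
Gamma = exp(-qT) * phi(d1) / (S * sigma * sqrt(T)) = 1.0000000000 * 0.3688646591 / (54.8100 * 0.2400 * 1.4142135624) = 0.019828


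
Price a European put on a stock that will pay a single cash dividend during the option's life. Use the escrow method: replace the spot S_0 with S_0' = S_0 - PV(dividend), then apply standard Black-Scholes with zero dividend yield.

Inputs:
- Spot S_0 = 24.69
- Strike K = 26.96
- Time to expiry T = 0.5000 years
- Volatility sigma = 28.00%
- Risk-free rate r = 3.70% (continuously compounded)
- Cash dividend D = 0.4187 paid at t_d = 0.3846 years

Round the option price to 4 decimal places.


Answer: Price = 3.2815

Derivation:
PV(D) = D * exp(-r * t_d) = 0.4187 * 0.98587057 = 0.41278401
S_0' = S_0 - PV(D) = 24.6900 - 0.41278401 = 24.27721599
d1 = (ln(S_0'/K) + (r + sigma^2/2)*T) / (sigma*sqrt(T)) = -0.33696663
d2 = d1 - sigma*sqrt(T) = -0.53495653
exp(-rT) = 0.98167007
N(-d1) = 0.63192897; N(-d2) = 0.70366004
P = K * exp(-rT) * N(-d2) - S_0' * N(-d1) = 26.9600 * 0.98167007 * 0.70366004 - 24.27721599 * 0.63192897 = 3.2815


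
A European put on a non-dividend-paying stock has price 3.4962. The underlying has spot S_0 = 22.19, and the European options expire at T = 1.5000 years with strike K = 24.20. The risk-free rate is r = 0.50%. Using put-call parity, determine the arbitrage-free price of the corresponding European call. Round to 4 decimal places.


Answer: Call price = 1.6670

Derivation:
Put-call parity: C - P = S_0 * exp(-qT) - K * exp(-rT).
S_0 * exp(-qT) = 22.1900 * 1.00000000 = 22.19000000
K * exp(-rT) = 24.2000 * 0.99252805 = 24.01917893
C = P + S*exp(-qT) - K*exp(-rT)
C = 3.4962 + 22.19000000 - 24.01917893 = 1.6670


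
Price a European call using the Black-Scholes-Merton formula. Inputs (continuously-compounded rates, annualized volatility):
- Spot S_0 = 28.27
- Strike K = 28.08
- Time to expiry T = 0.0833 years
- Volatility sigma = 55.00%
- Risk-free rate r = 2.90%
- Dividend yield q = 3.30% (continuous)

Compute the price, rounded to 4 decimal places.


d1 = (ln(S/K) + (r - q + 0.5*sigma^2) * T) / (sigma * sqrt(T)) = 0.11975286
d2 = d1 - sigma * sqrt(T) = -0.03898670
exp(-rT) = 0.99758722; exp(-qT) = 0.99725487
C = S_0 * exp(-qT) * N(d1) - K * exp(-rT) * N(d2)
N(d1) = 0.54766054; N(d2) = 0.48445049
C = 28.2700 * 0.99725487 * 0.54766054 - 28.0800 * 0.99758722 * 0.48445049 = 1.8693

Answer: Price = 1.8693


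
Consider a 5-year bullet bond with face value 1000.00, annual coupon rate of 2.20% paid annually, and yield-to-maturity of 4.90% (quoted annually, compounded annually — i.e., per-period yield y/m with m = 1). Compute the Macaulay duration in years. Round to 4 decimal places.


Answer: Macaulay duration = 4.7733 years

Derivation:
Coupon per period c = face * coupon_rate / m = 22.000000
Periods per year m = 1; per-period yield y/m = 0.049000
Number of cashflows N = 5
Cashflows (t years, CF_t, discount factor 1/(1+y/m)^(m*t), PV):
  t = 1.0000: CF_t = 22.000000, DF = 0.953289, PV = 20.972355
  t = 2.0000: CF_t = 22.000000, DF = 0.908760, PV = 19.992712
  t = 3.0000: CF_t = 22.000000, DF = 0.866310, PV = 19.058829
  t = 4.0000: CF_t = 22.000000, DF = 0.825844, PV = 18.168569
  t = 5.0000: CF_t = 1022.000000, DF = 0.787268, PV = 804.587822
Price P = sum_t PV_t = 882.780287
Macaulay numerator sum_t t * PV_t:
  t * PV_t at t = 1.0000: 20.972355
  t * PV_t at t = 2.0000: 39.985423
  t * PV_t at t = 3.0000: 57.176487
  t * PV_t at t = 4.0000: 72.674277
  t * PV_t at t = 5.0000: 4022.939109
Macaulay duration D = (sum_t t * PV_t) / P = 4213.747651 / 882.780287 = 4.773269


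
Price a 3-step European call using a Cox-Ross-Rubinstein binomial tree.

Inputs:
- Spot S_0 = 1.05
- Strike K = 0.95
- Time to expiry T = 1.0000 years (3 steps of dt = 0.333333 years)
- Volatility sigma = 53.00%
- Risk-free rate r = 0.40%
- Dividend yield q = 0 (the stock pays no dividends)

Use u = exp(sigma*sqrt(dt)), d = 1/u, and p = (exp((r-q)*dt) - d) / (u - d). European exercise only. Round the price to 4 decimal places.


Answer: Price = V(0,0) = 0.2778

Derivation:
dt = T/N = 0.333333
u = exp(sigma*sqrt(dt)) = 1.357976; d = 1/u = 0.736390
p = (exp((r-q)*dt) - d) / (u - d) = 0.426239
Discount per step: exp(-r*dt) = 0.998668
Stock lattice S(k, i) with i counting down-moves:
  k=0: S(0,0) = 1.0500
  k=1: S(1,0) = 1.4259; S(1,1) = 0.7732
  k=2: S(2,0) = 1.9363; S(2,1) = 1.0500; S(2,2) = 0.5694
  k=3: S(3,0) = 2.6295; S(3,1) = 1.4259; S(3,2) = 0.7732; S(3,3) = 0.4193
Terminal payoffs V(N, i) = max(S_T - K, 0):
  V(3,0) = 1.679456; V(3,1) = 0.475875; V(3,2) = 0.000000; V(3,3) = 0.000000
Backward induction: V(k, i) = exp(-r*dt) * [p * V(k+1, i) + (1-p) * V(k+1, i+1)].
  V(2,0) = exp(-r*dt) * [p*1.679456 + (1-p)*0.475875] = 0.987571
  V(2,1) = exp(-r*dt) * [p*0.475875 + (1-p)*0.000000] = 0.202566
  V(2,2) = exp(-r*dt) * [p*0.000000 + (1-p)*0.000000] = 0.000000
  V(1,0) = exp(-r*dt) * [p*0.987571 + (1-p)*0.202566] = 0.536450
  V(1,1) = exp(-r*dt) * [p*0.202566 + (1-p)*0.000000] = 0.086227
  V(0,0) = exp(-r*dt) * [p*0.536450 + (1-p)*0.086227] = 0.277759


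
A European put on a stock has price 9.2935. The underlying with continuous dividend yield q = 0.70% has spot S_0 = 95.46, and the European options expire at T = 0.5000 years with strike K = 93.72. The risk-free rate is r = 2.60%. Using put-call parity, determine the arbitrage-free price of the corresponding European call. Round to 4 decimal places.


Put-call parity: C - P = S_0 * exp(-qT) - K * exp(-rT).
S_0 * exp(-qT) = 95.4600 * 0.99650612 = 95.12647401
K * exp(-rT) = 93.7200 * 0.98708414 = 92.50952513
C = P + S*exp(-qT) - K*exp(-rT)
C = 9.2935 + 95.12647401 - 92.50952513 = 11.9104

Answer: Call price = 11.9104


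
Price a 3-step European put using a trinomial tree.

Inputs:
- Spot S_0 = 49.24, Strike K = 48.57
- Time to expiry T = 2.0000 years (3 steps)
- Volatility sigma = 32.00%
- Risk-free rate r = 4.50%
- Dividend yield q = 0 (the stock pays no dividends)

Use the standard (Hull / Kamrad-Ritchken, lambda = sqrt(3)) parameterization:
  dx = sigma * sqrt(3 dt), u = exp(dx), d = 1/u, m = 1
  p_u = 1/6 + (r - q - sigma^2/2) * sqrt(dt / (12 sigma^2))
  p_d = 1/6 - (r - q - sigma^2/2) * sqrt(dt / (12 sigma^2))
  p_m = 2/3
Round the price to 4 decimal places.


Answer: Price = V(0,0) = 5.5252

Derivation:
dt = T/N = 0.666667; dx = sigma*sqrt(3*dt) = 0.452548
u = exp(dx) = 1.572314; d = 1/u = 0.636005
p_u = 0.162100, p_m = 0.666667, p_d = 0.171233
Discount per step: exp(-r*dt) = 0.970446
Stock lattice S(k, j) with j the centered position index:
  k=0: S(0,+0) = 49.2400
  k=1: S(1,-1) = 31.3169; S(1,+0) = 49.2400; S(1,+1) = 77.4207
  k=2: S(2,-2) = 19.9177; S(2,-1) = 31.3169; S(2,+0) = 49.2400; S(2,+1) = 77.4207; S(2,+2) = 121.7297
  k=3: S(3,-3) = 12.6678; S(3,-2) = 19.9177; S(3,-1) = 31.3169; S(3,+0) = 49.2400; S(3,+1) = 77.4207; S(3,+2) = 121.7297; S(3,+3) = 191.3973
Terminal payoffs V(N, j) = max(K - S_T, 0):
  V(3,-3) = 35.902226; V(3,-2) = 28.652283; V(3,-1) = 17.253098; V(3,+0) = 0.000000; V(3,+1) = 0.000000; V(3,+2) = 0.000000; V(3,+3) = 0.000000
Backward induction: V(k, j) = exp(-r*dt) * [p_u * V(k+1, j+1) + p_m * V(k+1, j) + p_d * V(k+1, j-1)]
  V(2,-2) = exp(-r*dt) * [p_u*17.253098 + p_m*28.652283 + p_d*35.902226] = 27.217027
  V(2,-1) = exp(-r*dt) * [p_u*0.000000 + p_m*17.253098 + p_d*28.652283] = 15.923355
  V(2,+0) = exp(-r*dt) * [p_u*0.000000 + p_m*0.000000 + p_d*17.253098] = 2.866994
  V(2,+1) = exp(-r*dt) * [p_u*0.000000 + p_m*0.000000 + p_d*0.000000] = 0.000000
  V(2,+2) = exp(-r*dt) * [p_u*0.000000 + p_m*0.000000 + p_d*0.000000] = 0.000000
  V(1,-1) = exp(-r*dt) * [p_u*2.866994 + p_m*15.923355 + p_d*27.217027] = 15.275563
  V(1,+0) = exp(-r*dt) * [p_u*0.000000 + p_m*2.866994 + p_d*15.923355] = 4.500867
  V(1,+1) = exp(-r*dt) * [p_u*0.000000 + p_m*0.000000 + p_d*2.866994] = 0.476416
  V(0,+0) = exp(-r*dt) * [p_u*0.476416 + p_m*4.500867 + p_d*15.275563] = 5.525224


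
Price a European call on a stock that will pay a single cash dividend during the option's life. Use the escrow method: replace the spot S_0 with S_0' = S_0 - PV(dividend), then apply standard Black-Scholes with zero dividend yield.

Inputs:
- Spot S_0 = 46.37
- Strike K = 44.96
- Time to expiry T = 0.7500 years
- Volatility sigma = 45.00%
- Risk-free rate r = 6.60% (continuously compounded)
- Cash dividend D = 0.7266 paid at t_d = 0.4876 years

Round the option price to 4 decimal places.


Answer: Price = 8.3656

Derivation:
PV(D) = D * exp(-r * t_d) = 0.7266 * 0.96833072 = 0.70358910
S_0' = S_0 - PV(D) = 46.3700 - 0.70358910 = 45.66641090
d1 = (ln(S_0'/K) + (r + sigma^2/2)*T) / (sigma*sqrt(T)) = 0.36187630
d2 = d1 - sigma*sqrt(T) = -0.02783513
exp(-rT) = 0.95170516
N(d1) = 0.64127776; N(d2) = 0.48889682
C = S_0' * N(d1) - K * exp(-rT) * N(d2) = 45.66641090 * 0.64127776 - 44.9600 * 0.95170516 * 0.48889682 = 8.3656


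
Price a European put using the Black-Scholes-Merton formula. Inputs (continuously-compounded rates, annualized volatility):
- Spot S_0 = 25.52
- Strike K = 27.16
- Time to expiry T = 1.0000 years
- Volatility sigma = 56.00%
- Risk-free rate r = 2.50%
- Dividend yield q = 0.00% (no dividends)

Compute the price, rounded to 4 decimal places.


Answer: Price = 6.2317

Derivation:
d1 = (ln(S/K) + (r - q + 0.5*sigma^2) * T) / (sigma * sqrt(T)) = 0.21342349
d2 = d1 - sigma * sqrt(T) = -0.34657651
exp(-rT) = 0.97530991; exp(-qT) = 1.00000000
P = K * exp(-rT) * N(-d2) - S_0 * exp(-qT) * N(-d1)
N(-d1) = 0.41549833; N(-d2) = 0.63554525
P = 27.1600 * 0.97530991 * 0.63554525 - 25.5200 * 1.00000000 * 0.41549833 = 6.2317


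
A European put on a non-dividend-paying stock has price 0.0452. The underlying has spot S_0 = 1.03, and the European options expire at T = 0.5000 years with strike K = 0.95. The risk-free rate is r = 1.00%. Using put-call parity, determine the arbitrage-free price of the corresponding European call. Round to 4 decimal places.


Put-call parity: C - P = S_0 * exp(-qT) - K * exp(-rT).
S_0 * exp(-qT) = 1.0300 * 1.00000000 = 1.03000000
K * exp(-rT) = 0.9500 * 0.99501248 = 0.94526186
C = P + S*exp(-qT) - K*exp(-rT)
C = 0.0452 + 1.03000000 - 0.94526186 = 0.1299

Answer: Call price = 0.1299


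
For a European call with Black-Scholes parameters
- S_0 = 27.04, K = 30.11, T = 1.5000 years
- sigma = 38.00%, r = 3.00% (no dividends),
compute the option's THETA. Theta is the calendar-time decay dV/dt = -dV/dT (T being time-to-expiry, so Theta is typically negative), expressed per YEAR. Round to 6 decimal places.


d1 = 0.0983231815; d2 = -0.3670798696
phi(d1) = 0.3970185566; exp(-qT) = 1.0000000000; exp(-rT) = 0.9559974818
Theta = -S*exp(-qT)*phi(d1)*sigma/(2*sqrt(T)) - r*K*exp(-rT)*N(d2) + q*S*exp(-qT)*N(d1)
N(d1) = 0.5391621644; N(d2) = 0.3567797212; sqrt(T) = 1.2247448714
Term 1 = -27.0400 * 1.0000000000 * 0.3970185566 * 0.3800 / (2 * 1.2247448714) = -1.6654264770
Term 2 = -0.0300 * 30.1100 * 0.9559974818 * 0.3567797212 = -0.3080980292
Term 3 = 0 (no dividend yield, q = 0)
Theta = -1.6654264770 + (-0.3080980292) + (0.0000000000) = -1.973525

Answer: Theta = -1.973525


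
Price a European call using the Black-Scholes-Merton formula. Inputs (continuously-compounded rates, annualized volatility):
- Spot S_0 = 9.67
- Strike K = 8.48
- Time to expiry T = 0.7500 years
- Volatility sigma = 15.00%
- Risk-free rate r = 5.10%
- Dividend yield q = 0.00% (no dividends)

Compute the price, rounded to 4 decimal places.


d1 = (ln(S/K) + (r - q + 0.5*sigma^2) * T) / (sigma * sqrt(T)) = 1.37028590
d2 = d1 - sigma * sqrt(T) = 1.24038209
exp(-rT) = 0.96247229; exp(-qT) = 1.00000000
C = S_0 * exp(-qT) * N(d1) - K * exp(-rT) * N(d2)
N(d1) = 0.91470116; N(d2) = 0.89258295
C = 9.6700 * 1.00000000 * 0.91470116 - 8.4800 * 0.96247229 * 0.89258295 = 1.5601

Answer: Price = 1.5601


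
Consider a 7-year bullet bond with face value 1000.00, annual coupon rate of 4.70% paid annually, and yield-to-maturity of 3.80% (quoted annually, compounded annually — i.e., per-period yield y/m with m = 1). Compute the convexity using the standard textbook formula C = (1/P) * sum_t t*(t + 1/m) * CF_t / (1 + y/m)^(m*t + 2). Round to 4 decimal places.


Coupon per period c = face * coupon_rate / m = 47.000000
Periods per year m = 1; per-period yield y/m = 0.038000
Number of cashflows N = 7
Cashflows (t years, CF_t, discount factor 1/(1+y/m)^(m*t), PV):
  t = 1.0000: CF_t = 47.000000, DF = 0.963391, PV = 45.279383
  t = 2.0000: CF_t = 47.000000, DF = 0.928122, PV = 43.621757
  t = 3.0000: CF_t = 47.000000, DF = 0.894145, PV = 42.024814
  t = 4.0000: CF_t = 47.000000, DF = 0.861411, PV = 40.486333
  t = 5.0000: CF_t = 47.000000, DF = 0.829876, PV = 39.004174
  t = 6.0000: CF_t = 47.000000, DF = 0.799495, PV = 37.576276
  t = 7.0000: CF_t = 1047.000000, DF = 0.770227, PV = 806.427273
Price P = sum_t PV_t = 1054.420011
Convexity numerator sum_t t*(t + 1/m) * CF_t / (1+y/m)^(m*t + 2):
  t = 1.0000: term = 84.049628
  t = 2.0000: term = 242.917999
  t = 3.0000: term = 468.050094
  t = 4.0000: term = 751.525520
  t = 5.0000: term = 1086.019537
  t = 6.0000: term = 1464.766235
  t = 7.0000: term = 41913.943832
Convexity = (1/P) * sum = 46011.272843 / 1054.420011 = 43.636570

Answer: Convexity = 43.6366


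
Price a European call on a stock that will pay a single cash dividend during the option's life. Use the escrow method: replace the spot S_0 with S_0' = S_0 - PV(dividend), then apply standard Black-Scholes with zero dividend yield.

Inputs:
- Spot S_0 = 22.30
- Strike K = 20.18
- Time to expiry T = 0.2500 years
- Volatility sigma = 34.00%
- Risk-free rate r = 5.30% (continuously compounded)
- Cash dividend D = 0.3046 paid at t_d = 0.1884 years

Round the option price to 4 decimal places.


PV(D) = D * exp(-r * t_d) = 0.3046 * 0.99006449 = 0.30157364
S_0' = S_0 - PV(D) = 22.3000 - 0.30157364 = 21.99842636
d1 = (ln(S_0'/K) + (r + sigma^2/2)*T) / (sigma*sqrt(T)) = 0.67046416
d2 = d1 - sigma*sqrt(T) = 0.50046416
exp(-rT) = 0.98683739
N(d1) = 0.74871903; N(d2) = 0.69162586
C = S_0' * N(d1) - K * exp(-rT) * N(d2) = 21.99842636 * 0.74871903 - 20.1800 * 0.98683739 * 0.69162586 = 2.6973

Answer: Price = 2.6973


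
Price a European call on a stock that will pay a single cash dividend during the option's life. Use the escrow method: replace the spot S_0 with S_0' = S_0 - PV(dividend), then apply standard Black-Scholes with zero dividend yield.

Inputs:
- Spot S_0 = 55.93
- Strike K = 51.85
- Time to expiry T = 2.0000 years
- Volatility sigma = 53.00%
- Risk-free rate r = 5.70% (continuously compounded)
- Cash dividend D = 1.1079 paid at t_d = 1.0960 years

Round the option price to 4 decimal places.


PV(D) = D * exp(-r * t_d) = 1.1079 * 0.93943937 = 1.04080487
S_0' = S_0 - PV(D) = 55.9300 - 1.04080487 = 54.88919513
d1 = (ln(S_0'/K) + (r + sigma^2/2)*T) / (sigma*sqrt(T)) = 0.60285734
d2 = d1 - sigma*sqrt(T) = -0.14667585
exp(-rT) = 0.89225796
N(d1) = 0.72669820; N(d2) = 0.44169394
C = S_0' * N(d1) - K * exp(-rT) * N(d2) = 54.88919513 * 0.72669820 - 51.8500 * 0.89225796 * 0.44169394 = 19.4535

Answer: Price = 19.4535


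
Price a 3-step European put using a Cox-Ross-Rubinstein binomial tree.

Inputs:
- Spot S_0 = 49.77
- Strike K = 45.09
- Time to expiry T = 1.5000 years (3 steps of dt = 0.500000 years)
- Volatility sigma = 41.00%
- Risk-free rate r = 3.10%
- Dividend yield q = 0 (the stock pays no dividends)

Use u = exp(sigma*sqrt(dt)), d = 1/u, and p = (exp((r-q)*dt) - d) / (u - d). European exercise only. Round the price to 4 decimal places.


dt = T/N = 0.500000
u = exp(sigma*sqrt(dt)) = 1.336312; d = 1/u = 0.748328
p = (exp((r-q)*dt) - d) / (u - d) = 0.454592
Discount per step: exp(-r*dt) = 0.984620
Stock lattice S(k, i) with i counting down-moves:
  k=0: S(0,0) = 49.7700
  k=1: S(1,0) = 66.5083; S(1,1) = 37.2443
  k=2: S(2,0) = 88.8758; S(2,1) = 49.7700; S(2,2) = 27.8709
  k=3: S(3,0) = 118.7658; S(3,1) = 66.5083; S(3,2) = 37.2443; S(3,3) = 20.8566
Terminal payoffs V(N, i) = max(K - S_T, 0):
  V(3,0) = 0.000000; V(3,1) = 0.000000; V(3,2) = 7.845711; V(3,3) = 24.233387
Backward induction: V(k, i) = exp(-r*dt) * [p * V(k+1, i) + (1-p) * V(k+1, i+1)].
  V(2,0) = exp(-r*dt) * [p*0.000000 + (1-p)*0.000000] = 0.000000
  V(2,1) = exp(-r*dt) * [p*0.000000 + (1-p)*7.845711] = 4.213302
  V(2,2) = exp(-r*dt) * [p*7.845711 + (1-p)*24.233387] = 16.525546
  V(1,0) = exp(-r*dt) * [p*0.000000 + (1-p)*4.213302] = 2.262626
  V(1,1) = exp(-r*dt) * [p*4.213302 + (1-p)*16.525546] = 10.760418
  V(0,0) = exp(-r*dt) * [p*2.262626 + (1-p)*10.760418] = 6.791308

Answer: Price = V(0,0) = 6.7913


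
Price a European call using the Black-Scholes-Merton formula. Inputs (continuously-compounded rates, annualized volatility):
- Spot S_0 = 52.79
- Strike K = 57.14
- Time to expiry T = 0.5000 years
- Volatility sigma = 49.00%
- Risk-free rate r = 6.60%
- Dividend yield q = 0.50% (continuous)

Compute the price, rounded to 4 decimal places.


Answer: Price = 6.1821

Derivation:
d1 = (ln(S/K) + (r - q + 0.5*sigma^2) * T) / (sigma * sqrt(T)) = 0.03273582
d2 = d1 - sigma * sqrt(T) = -0.31374651
exp(-rT) = 0.96753856; exp(-qT) = 0.99750312
C = S_0 * exp(-qT) * N(d1) - K * exp(-rT) * N(d2)
N(d1) = 0.51305737; N(d2) = 0.37685679
C = 52.7900 * 0.99750312 * 0.51305737 - 57.1400 * 0.96753856 * 0.37685679 = 6.1821


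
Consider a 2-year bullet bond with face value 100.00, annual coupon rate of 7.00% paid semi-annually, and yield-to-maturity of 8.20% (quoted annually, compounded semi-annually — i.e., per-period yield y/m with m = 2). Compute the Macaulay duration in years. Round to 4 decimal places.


Answer: Macaulay duration = 1.8996 years

Derivation:
Coupon per period c = face * coupon_rate / m = 3.500000
Periods per year m = 2; per-period yield y/m = 0.041000
Number of cashflows N = 4
Cashflows (t years, CF_t, discount factor 1/(1+y/m)^(m*t), PV):
  t = 0.5000: CF_t = 3.500000, DF = 0.960615, PV = 3.362152
  t = 1.0000: CF_t = 3.500000, DF = 0.922781, PV = 3.229733
  t = 1.5000: CF_t = 3.500000, DF = 0.886437, PV = 3.102529
  t = 2.0000: CF_t = 103.500000, DF = 0.851524, PV = 88.132772
Price P = sum_t PV_t = 97.827186
Macaulay numerator sum_t t * PV_t:
  t * PV_t at t = 0.5000: 1.681076
  t * PV_t at t = 1.0000: 3.229733
  t * PV_t at t = 1.5000: 4.653794
  t * PV_t at t = 2.0000: 176.265545
Macaulay duration D = (sum_t t * PV_t) / P = 185.830147 / 97.827186 = 1.899576


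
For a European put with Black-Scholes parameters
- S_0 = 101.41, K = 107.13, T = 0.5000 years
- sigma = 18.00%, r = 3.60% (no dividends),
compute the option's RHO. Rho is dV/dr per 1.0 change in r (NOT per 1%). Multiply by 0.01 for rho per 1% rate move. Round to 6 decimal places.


d1 = -0.2260490323; d2 = -0.3533282529
phi(d1) = 0.3888787752; exp(-qT) = 1.0000000000; exp(-rT) = 0.9821610324
N(-d2) = 0.6380788165
Rho = -K*T*exp(-rT)*N(-d2) = -107.1300 * 0.5000 * 0.9821610324 * 0.6380788165 = -33.568979

Answer: Rho = -33.568979


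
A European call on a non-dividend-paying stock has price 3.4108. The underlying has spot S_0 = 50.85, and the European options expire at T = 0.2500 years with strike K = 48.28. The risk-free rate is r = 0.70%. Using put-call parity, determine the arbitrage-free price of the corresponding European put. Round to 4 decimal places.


Put-call parity: C - P = S_0 * exp(-qT) - K * exp(-rT).
S_0 * exp(-qT) = 50.8500 * 1.00000000 = 50.85000000
K * exp(-rT) = 48.2800 * 0.99825153 = 48.19558389
P = C - S*exp(-qT) + K*exp(-rT)
P = 3.4108 - 50.85000000 + 48.19558389 = 0.7564

Answer: Put price = 0.7564


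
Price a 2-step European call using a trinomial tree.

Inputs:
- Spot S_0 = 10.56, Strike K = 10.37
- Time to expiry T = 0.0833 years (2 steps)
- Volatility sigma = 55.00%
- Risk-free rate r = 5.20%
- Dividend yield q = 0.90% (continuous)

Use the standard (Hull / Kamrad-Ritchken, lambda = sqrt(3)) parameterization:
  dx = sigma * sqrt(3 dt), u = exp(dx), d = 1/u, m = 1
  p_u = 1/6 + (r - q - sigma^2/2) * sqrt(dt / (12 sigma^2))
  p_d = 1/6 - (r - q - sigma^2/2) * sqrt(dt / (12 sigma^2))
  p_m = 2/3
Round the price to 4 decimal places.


dt = T/N = 0.041650; dx = sigma*sqrt(3*dt) = 0.194415
u = exp(dx) = 1.214601; d = 1/u = 0.823316
p_u = 0.155071, p_m = 0.666667, p_d = 0.178262
Discount per step: exp(-r*dt) = 0.997837
Stock lattice S(k, j) with j the centered position index:
  k=0: S(0,+0) = 10.5600
  k=1: S(1,-1) = 8.6942; S(1,+0) = 10.5600; S(1,+1) = 12.8262
  k=2: S(2,-2) = 7.1581; S(2,-1) = 8.6942; S(2,+0) = 10.5600; S(2,+1) = 12.8262; S(2,+2) = 15.5787
Terminal payoffs V(N, j) = max(S_T - K, 0):
  V(2,-2) = 0.000000; V(2,-1) = 0.000000; V(2,+0) = 0.190000; V(2,+1) = 2.456185; V(2,+2) = 5.208694
Backward induction: V(k, j) = exp(-r*dt) * [p_u * V(k+1, j+1) + p_m * V(k+1, j) + p_d * V(k+1, j-1)]
  V(1,-1) = exp(-r*dt) * [p_u*0.190000 + p_m*0.000000 + p_d*0.000000] = 0.029400
  V(1,+0) = exp(-r*dt) * [p_u*2.456185 + p_m*0.190000 + p_d*0.000000] = 0.506452
  V(1,+1) = exp(-r*dt) * [p_u*5.208694 + p_m*2.456185 + p_d*0.190000] = 2.473682
  V(0,+0) = exp(-r*dt) * [p_u*2.473682 + p_m*0.506452 + p_d*0.029400] = 0.724901

Answer: Price = V(0,0) = 0.7249


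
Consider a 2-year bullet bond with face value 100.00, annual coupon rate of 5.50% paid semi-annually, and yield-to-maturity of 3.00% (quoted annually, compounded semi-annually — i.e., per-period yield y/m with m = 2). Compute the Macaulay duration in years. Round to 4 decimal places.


Coupon per period c = face * coupon_rate / m = 2.750000
Periods per year m = 2; per-period yield y/m = 0.015000
Number of cashflows N = 4
Cashflows (t years, CF_t, discount factor 1/(1+y/m)^(m*t), PV):
  t = 0.5000: CF_t = 2.750000, DF = 0.985222, PV = 2.709360
  t = 1.0000: CF_t = 2.750000, DF = 0.970662, PV = 2.669320
  t = 1.5000: CF_t = 2.750000, DF = 0.956317, PV = 2.629872
  t = 2.0000: CF_t = 102.750000, DF = 0.942184, PV = 96.809430
Price P = sum_t PV_t = 104.817981
Macaulay numerator sum_t t * PV_t:
  t * PV_t at t = 0.5000: 1.354680
  t * PV_t at t = 1.0000: 2.669320
  t * PV_t at t = 1.5000: 3.944808
  t * PV_t at t = 2.0000: 193.618859
Macaulay duration D = (sum_t t * PV_t) / P = 201.587667 / 104.817981 = 1.923216

Answer: Macaulay duration = 1.9232 years


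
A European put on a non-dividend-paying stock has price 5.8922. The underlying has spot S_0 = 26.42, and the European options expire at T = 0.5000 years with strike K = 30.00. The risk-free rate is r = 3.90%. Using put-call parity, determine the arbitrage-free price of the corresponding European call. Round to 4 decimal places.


Answer: Call price = 2.8915

Derivation:
Put-call parity: C - P = S_0 * exp(-qT) - K * exp(-rT).
S_0 * exp(-qT) = 26.4200 * 1.00000000 = 26.42000000
K * exp(-rT) = 30.0000 * 0.98068890 = 29.42066686
C = P + S*exp(-qT) - K*exp(-rT)
C = 5.8922 + 26.42000000 - 29.42066686 = 2.8915
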